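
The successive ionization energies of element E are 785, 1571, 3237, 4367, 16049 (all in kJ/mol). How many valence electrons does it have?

Look for the largest jump between consecutive ionization energies: IE5/IE4 ≈ 3.7, far larger than any earlier ratio.
That jump marks the point where a core electron is being removed. So the atom has 4 valence electrons.

4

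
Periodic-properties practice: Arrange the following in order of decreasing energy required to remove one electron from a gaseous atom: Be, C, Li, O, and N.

Li is in period 2, group 1; Be is in period 2, group 2; C is in period 2, group 14; N is in period 2, group 15; O is in period 2, group 16.
IE₁ increases left→right with effective nuclear charge and decreases top→bottom as the valence shell moves farther out.
All lie in period 2; the across-period trend (first ionization energy increases left to right) applies, with the exception below.
Note the exception: N has a higher first ionization energy than O, contrary to the simple trend — pairing an electron in O's 2p⁴ costs repulsion energy, so O ionizes more easily than half-filled N (2p³).
Approximate values (kJ/mol): Li 520, Be 900, C 1086, N 1402, O 1314.
So from highest to lowest: N > O > C > Be > Li.

N > O > C > Be > Li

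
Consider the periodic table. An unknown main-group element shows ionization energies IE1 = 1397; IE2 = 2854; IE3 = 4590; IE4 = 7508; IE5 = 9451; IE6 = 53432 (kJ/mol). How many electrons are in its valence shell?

5

Look for the largest jump between consecutive ionization energies: IE6/IE5 ≈ 5.7, far larger than any earlier ratio.
That jump marks the point where a core electron is being removed. So the atom has 5 valence electrons.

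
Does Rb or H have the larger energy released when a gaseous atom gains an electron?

Electron affinity generally becomes more exothermic across a period toward the halogens and less exothermic down a group.
All are in group 1, so electron affinity increases up the group.
So H has the larger energy released when a gaseous atom gains an electron (H > Rb).

H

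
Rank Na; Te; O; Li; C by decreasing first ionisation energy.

O > C > Te > Li > Na

Li is in period 2, group 1; C is in period 2, group 14; O is in period 2, group 16; Na is in period 3, group 1; Te is in period 5, group 16.
Across a period the outer electron is held more tightly (higher IE₁); down a group it sits in a higher shell, more shielded, and comes off more easily.
Neither a single period nor a single group — weigh both effects.
Li > Na: they share group 1; the group trend gives Li the larger value.
Te > Li: period and group pull opposite ways; the across-period shift dominates (869 vs 520 kJ/mol).
C > Te: the two effects oppose for this pair; the down-group effect wins (1086 vs 869 kJ/mol).
O > C: O lies to the right of C in period 2, so the across-period effect alone puts O higher.
Approximate values (kJ/mol): Li 520, C 1086, O 1314, Na 496, Te 869.
So from highest to lowest: O > C > Te > Li > Na.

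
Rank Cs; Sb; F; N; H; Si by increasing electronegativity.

H is in period 1, group 1; N is in period 2, group 15; F is in period 2, group 17; Si is in period 3, group 14; Sb is in period 5, group 15; Cs is in period 6, group 1.
EN rises left→right (higher Z_eff, smaller atoms) and falls top→bottom (larger, more shielded atoms).
These span different periods and groups, so the two trends combine.
Si > Cs: both effects reinforce here, so Si is clearly the higher of the two.
Sb > Si: period and group pull opposite ways; the across-period shift dominates (2.05 vs 1.90).
H > Sb: period and group pull opposite ways; the down-group shift dominates (2.20 vs 2.05).
N > H: period and group pull opposite ways; the across-period shift dominates (3.04 vs 2.20).
F > N: F lies to the right of N in period 2, so the across-period effect alone puts F higher.
Tabulated electronegativity (Pauling): H 2.20, N 3.04, F 3.98, Si 1.90, Sb 2.05, Cs 0.79.
So from lowest to highest: Cs < Si < Sb < H < N < F.

Cs < Si < Sb < H < N < F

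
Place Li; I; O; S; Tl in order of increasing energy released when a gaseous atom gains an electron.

Tl < Li < O < S < I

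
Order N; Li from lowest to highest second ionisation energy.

Consider each +1 ion: N⁺ still has 4 valence electrons; Li⁺ is the bare [He] core.
Pulling an electron out of a noble-gas core costs far more than removing a remaining valence electron, so Li sits at the high end of IE_2.
Tabulated IE_2 (kJ/mol): N 2856, Li 7298.
Hence IE_2: N < Li.

N, Li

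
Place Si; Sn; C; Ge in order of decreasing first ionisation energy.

IE₁ increases left→right with effective nuclear charge and decreases top→bottom as the valence shell moves farther out.
All are in group 14, so first ionization energy increases up the group.
So from highest to lowest: C > Si > Ge > Sn.

C, Si, Ge, Sn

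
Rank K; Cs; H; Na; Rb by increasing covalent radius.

H is in period 1, group 1; Na is in period 3, group 1; K is in period 4, group 1; Rb is in period 5, group 1; Cs is in period 6, group 1.
Radius decreases left→right (rising Z_eff, same n) and increases top→bottom (higher n).
All are in group 1, so atomic radius increases down the group.
So from smallest to largest: H < Na < K < Rb < Cs.

H, Na, K, Rb, Cs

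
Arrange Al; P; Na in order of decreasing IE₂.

IE_2 is the cost of taking one more electron from the +1 cation: Al⁺ still has 2 valence electrons; P⁺ still has 4 valence electrons; Na⁺ is the bare [Ne] core.
Core electrons are held far more tightly than valence electrons, so Na tops the IE_2 order.
Valence configurations: Al⁺ [Ne]3s², P⁺ [Ne]3s²3p².
Tabulated IE_2 (kJ/mol): Al 1817, P 1907, Na 4562.
Hence IE_2: Al < P < Na.

Na > P > Al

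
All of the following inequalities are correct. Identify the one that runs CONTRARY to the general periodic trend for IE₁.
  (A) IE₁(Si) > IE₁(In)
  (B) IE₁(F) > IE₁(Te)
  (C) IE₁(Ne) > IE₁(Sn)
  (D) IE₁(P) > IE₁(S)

The general trend: IE₁ increases across a period and decreases down a group.
(A) Si (period 3, group 14) vs In (period 5, group 13): the stated order agrees with the simple trend.
(B) F (period 2, group 17) vs Te (period 5, group 16): the stated order agrees with the simple trend.
(C) Ne (period 2, group 18) vs Sn (period 5, group 14): the stated order agrees with the simple trend.
(D) P (period 3, group 15) vs S (period 3, group 16): the stated order contradicts the simple trend.
The exception is (D): S (3p⁴) ionizes more easily than half-filled P (3p³) because the paired 3p electron in S is pushed out by e⁻–e⁻ repulsion.

(D)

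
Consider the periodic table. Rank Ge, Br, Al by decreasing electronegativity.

Al is in period 3, group 13; Ge is in period 4, group 14; Br is in period 4, group 17.
Electronegativity increases across a period and decreases down a group, tracking effective nuclear charge and atomic size.
Here both period and group differ, so the two effects have to be weighed against each other.
Ge > Al: the two effects oppose for this pair; the across-period effect wins (2.01 vs 1.61).
Br > Ge: Br lies to the right of Ge in period 4, so the across-period effect alone puts Br higher.
For reference (Pauling): Al 1.61, Ge 2.01, Br 2.96.
So from highest to lowest: Br > Ge > Al.

Br > Ge > Al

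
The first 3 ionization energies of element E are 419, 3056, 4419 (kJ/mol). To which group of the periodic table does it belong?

Group 1

Look for the largest jump between consecutive ionization energies: IE2/IE1 ≈ 7.3, far larger than any earlier ratio.
That jump marks the point where a core electron is being removed. So the atom has 1 valence electron.
A main-group element with 1 valence electron is in group 1.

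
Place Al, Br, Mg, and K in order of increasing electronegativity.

K < Mg < Al < Br

Mg is in period 3, group 2; Al is in period 3, group 13; K is in period 4, group 1; Br is in period 4, group 17.
EN rises left→right (higher Z_eff, smaller atoms) and falls top→bottom (larger, more shielded atoms).
Neither a single period nor a single group — weigh both effects.
Mg > K: relative to K, both the across-period and down-group shifts push Mg's electronegativity up.
Al > Mg: Al lies to the right of Mg in period 3, so the across-period effect alone puts Al higher.
Br > Al: the two effects oppose for this pair; the across-period effect wins (2.96 vs 1.61).
Tabulated electronegativity (Pauling): Mg 1.31, Al 1.61, K 0.82, Br 2.96.
So from lowest to highest: K < Mg < Al < Br.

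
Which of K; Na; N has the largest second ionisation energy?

Na

IE_2 is the cost of taking one more electron from the +1 cation: K⁺ is the bare [Ar] core; Na⁺ is the bare [Ne] core; N⁺ still has 4 valence electrons.
Core electrons are held far more tightly than valence electrons, so K and Na top the IE_2 order.
Tabulated IE_2 (kJ/mol): K 3052, Na 4562, N 2856.
So the second ionization energies run N < K < Na.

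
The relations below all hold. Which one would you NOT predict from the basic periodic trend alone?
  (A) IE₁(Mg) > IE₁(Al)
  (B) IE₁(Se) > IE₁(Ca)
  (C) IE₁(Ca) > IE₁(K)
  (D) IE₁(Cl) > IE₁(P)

The general trend: first ionization energy increases across a period and decreases down a group.
(A) Mg (period 3, group 2) vs Al (period 3, group 13): the stated order contradicts the simple trend.
(B) Se (period 4, group 16) vs Ca (period 4, group 2): the stated order agrees with the simple trend.
(C) Ca (period 4, group 2) vs K (period 4, group 1): the stated order agrees with the simple trend.
(D) Cl (period 3, group 17) vs P (period 3, group 15): the stated order agrees with the simple trend.
The exception is (A): Al's single 3p electron is easier to remove than one from Mg's filled 3s².

(A)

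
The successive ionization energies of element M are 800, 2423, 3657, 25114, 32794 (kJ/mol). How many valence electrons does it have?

3

Look for the largest jump between consecutive ionization energies: IE4/IE3 ≈ 6.9, far larger than any earlier ratio.
That jump marks the point where a core electron is being removed. So the atom has 3 valence electrons.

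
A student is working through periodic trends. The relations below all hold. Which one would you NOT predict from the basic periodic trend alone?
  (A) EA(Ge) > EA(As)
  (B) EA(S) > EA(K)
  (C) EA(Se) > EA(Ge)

The general trend: electron affinity increases across a period and decreases down a group.
(A) Ge (period 4, group 14) vs As (period 4, group 15): the stated order contradicts the simple trend.
(B) S (period 3, group 16) vs K (period 4, group 1): the stated order agrees with the simple trend.
(C) Se (period 4, group 16) vs Ge (period 4, group 14): the stated order agrees with the simple trend.
The exception is (A): adding an electron to As's half-filled 4p³ is unfavourable, so Ge (4p²) has the more exothermic EA.

(A)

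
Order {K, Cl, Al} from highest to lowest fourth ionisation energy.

Al > K > Cl

Consider each +3 ion: K³⁺ is already 2 electrons into the core; Cl³⁺ still has 4 valence electrons; Al³⁺ is the bare [Ne] core.
Breaking into a closed-shell core is much more expensive than removing a leftover valence electron — K and Al have the largest IE_4 here.
The numbers (kJ/mol): K 5877, Cl 5159, Al 11577.
So the fourth ionization energies run Cl < K < Al.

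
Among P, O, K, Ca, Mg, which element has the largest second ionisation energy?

O

The second ionization energy removes an electron from the +1 ion. For each element: P⁺ still has 4 valence electrons; O⁺ still has 5 valence electrons; K⁺ is the bare [Ar] core; Ca⁺ still has 1 valence electron; Mg⁺ still has 1 valence electron.
Usually core removal costs more than valence removal, but here the competition is close: a tightly held n=2 valence electron can cost more to remove than an n=3 core electron, so the actual values have to decide it.
Valence configurations: P⁺ [Ne]3s²3p², O⁺ [He]2s²2p³, Ca⁺ [Ar]4s¹, Mg⁺ [Ne]3s¹.
Tabulated IE_2 (kJ/mol): P 1907, O 3388, K 3052, Ca 1145, Mg 1451.
So the second ionization energies run Ca < Mg < P < K < O.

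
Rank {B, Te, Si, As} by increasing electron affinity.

B, As, Si, Te

Atoms with high Z_eff and room in the valence shell (especially the halogens) have the most exothermic electron affinities.
These sit on a diagonal, where the across-period and down-group effects partly cancel.
As > B: period and group pull opposite ways; the across-period shift dominates (78 vs 27 kJ/mol).
Si > As: the two effects oppose for this pair; the down-group effect wins (134 vs 78 kJ/mol).
Te > Si: period and group pull opposite ways; the across-period shift dominates (190 vs 134 kJ/mol).
Approximate values (kJ/mol): B 27, Si 134, As 78, Te 190.
So from lowest to highest: B < As < Si < Te.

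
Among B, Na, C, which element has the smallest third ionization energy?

The third ionization energy removes an electron from the +2 ion. For each element: B²⁺ still has 1 valence electron; Na²⁺ is already 1 electron into the core; C²⁺ still has 2 valence electrons.
Core electrons are held far more tightly than valence electrons, so Na tops the IE_3 order.
Valence configurations: B²⁺ [He]2s¹, C²⁺ [He]2s².
The numbers (kJ/mol): B 3660, Na 6910, C 4620.
So the third ionization energies run B < C < Na.

B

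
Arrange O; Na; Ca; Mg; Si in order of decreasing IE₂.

IE_2 is the cost of taking one more electron from the +1 cation: O⁺ still has 5 valence electrons; Na⁺ is the bare [Ne] core; Ca⁺ still has 1 valence electron; Mg⁺ still has 1 valence electron; Si⁺ still has 3 valence electrons.
Core electrons are held far more tightly than valence electrons, so Na tops the IE_2 order.
Valence configurations: O⁺ [He]2s²2p³, Ca⁺ [Ar]4s¹, Mg⁺ [Ne]3s¹, Si⁺ [Ne]3s²3p¹.
Approximate IE_2 values (kJ/mol): O 3388, Na 4562, Ca 1145, Mg 1451, Si 1577.
Putting it together, IE_2: Ca < Mg < Si < O < Na.

Na > O > Si > Mg > Ca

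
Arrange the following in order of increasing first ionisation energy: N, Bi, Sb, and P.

N is in period 2, group 15; P is in period 3, group 15; Sb is in period 5, group 15; Bi is in period 6, group 15.
First ionization energy rises across a period (greater Z_eff holds electrons more tightly) and falls down a group (valence electrons are farther from the nucleus).
All are in group 15, so first ionization energy increases up the group.
So from lowest to highest: Bi < Sb < P < N.

Bi < Sb < P < N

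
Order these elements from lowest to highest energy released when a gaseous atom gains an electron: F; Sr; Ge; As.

Sr, As, Ge, F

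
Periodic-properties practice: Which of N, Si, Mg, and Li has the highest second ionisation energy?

The second ionization energy removes an electron from the +1 ion. For each element: N⁺ still has 4 valence electrons; Si⁺ still has 3 valence electrons; Mg⁺ still has 1 valence electron; Li⁺ is the bare [He] core.
Pulling an electron out of a noble-gas core costs far more than removing a remaining valence electron, so Li sits at the high end of IE_2.
Valence configurations: N⁺ [He]2s²2p², Si⁺ [Ne]3s²3p¹, Mg⁺ [Ne]3s¹.
The numbers (kJ/mol): N 2856, Si 1577, Mg 1451, Li 7298.
So the second ionization energies run Mg < Si < N < Li.

Li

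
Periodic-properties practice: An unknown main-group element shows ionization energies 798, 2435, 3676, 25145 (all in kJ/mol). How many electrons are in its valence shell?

3

Look for the largest jump between consecutive ionization energies: IE4/IE3 ≈ 6.8, far larger than any earlier ratio.
That jump marks the point where a core electron is being removed. So the atom has 3 valence electrons.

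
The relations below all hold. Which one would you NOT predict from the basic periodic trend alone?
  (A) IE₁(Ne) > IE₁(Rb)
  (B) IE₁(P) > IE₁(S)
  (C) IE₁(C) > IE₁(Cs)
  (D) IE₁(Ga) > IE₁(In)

(B)

The general trend: IE₁ increases across a period and decreases down a group.
(A) Ne (period 2, group 18) vs Rb (period 5, group 1): the stated order agrees with the simple trend.
(B) P (period 3, group 15) vs S (period 3, group 16): the stated order contradicts the simple trend.
(C) C (period 2, group 14) vs Cs (period 6, group 1): the stated order agrees with the simple trend.
(D) Ga (period 4, group 13) vs In (period 5, group 13): the stated order agrees with the simple trend.
The exception is (B): S (3p⁴) ionizes more easily than half-filled P (3p³) because the paired 3p electron in S is pushed out by e⁻–e⁻ repulsion.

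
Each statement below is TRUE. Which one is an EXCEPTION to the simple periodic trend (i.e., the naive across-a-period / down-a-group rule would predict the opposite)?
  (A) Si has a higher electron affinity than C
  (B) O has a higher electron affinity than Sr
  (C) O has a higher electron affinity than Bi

The general trend: electron affinity increases across a period and decreases down a group.
(A) Si (period 3, group 14) vs C (period 2, group 14): the stated order contradicts the simple trend.
(B) O (period 2, group 16) vs Sr (period 5, group 2): the stated order agrees with the simple trend.
(C) O (period 2, group 16) vs Bi (period 6, group 15): the stated order agrees with the simple trend.
The exception is (A): Si's larger, more diffuse 3p orbitals accept an added electron slightly more readily than C's compact 2p.

(A)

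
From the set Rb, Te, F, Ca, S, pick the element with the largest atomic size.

Radius decreases left→right (rising Z_eff, same n) and increases top→bottom (higher n).
Neither a single period nor a single group — weigh both effects.
S > F: relative to F, both the across-period and down-group shifts push S's atomic radius up.
Te > S: Te sits below S in group 16, so the down-group effect alone puts Te larger.
Ca > Te: the two effects oppose for this pair; the across-period effect wins (171 vs 136 pm).
Rb > Ca: both effects reinforce here, so Rb is clearly the larger of the two.
For reference (pm): F 64, S 103, Ca 171, Rb 210, Te 136.
The largest atomic size among these belongs to Rb.

Rb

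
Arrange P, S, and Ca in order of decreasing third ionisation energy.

Ca > S > P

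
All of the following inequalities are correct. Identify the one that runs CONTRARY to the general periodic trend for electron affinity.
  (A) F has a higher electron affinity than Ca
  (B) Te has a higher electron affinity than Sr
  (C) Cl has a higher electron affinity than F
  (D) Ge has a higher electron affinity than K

The general trend: electron affinity increases across a period and decreases down a group.
(A) F (period 2, group 17) vs Ca (period 4, group 2): the stated order agrees with the simple trend.
(B) Te (period 5, group 16) vs Sr (period 5, group 2): the stated order agrees with the simple trend.
(C) Cl (period 3, group 17) vs F (period 2, group 17): the stated order contradicts the simple trend.
(D) Ge (period 4, group 14) vs K (period 4, group 1): the stated order agrees with the simple trend.
The exception is (C): F's small 2p subshell makes the incoming electron feel strong e⁻–e⁻ repulsion, so Cl actually releases more energy on gaining an electron.

(C)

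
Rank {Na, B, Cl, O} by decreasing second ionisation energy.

Na > O > B > Cl

Consider each +1 ion: Na⁺ is the bare [Ne] core; B⁺ still has 2 valence electrons; Cl⁺ still has 6 valence electrons; O⁺ still has 5 valence electrons.
Pulling an electron out of a noble-gas core costs far more than removing a remaining valence electron, so Na sits at the high end of IE_2.
Valence configurations: B⁺ [He]2s², Cl⁺ [Ne]3s²3p⁴, O⁺ [He]2s²2p³.
Approximate IE_2 values (kJ/mol): Na 4562, B 2427, Cl 2298, O 3388.
So the second ionization energies run Cl < B < O < Na.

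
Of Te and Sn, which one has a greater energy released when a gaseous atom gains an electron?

Te

Sn is in period 5, group 14; Te is in period 5, group 16.
Electron affinity generally becomes more exothermic across a period toward the halogens and less exothermic down a group.
All lie in period 5, so electron affinity increases left to right.
So Te has the greater energy released when a gaseous atom gains an electron (Te > Sn).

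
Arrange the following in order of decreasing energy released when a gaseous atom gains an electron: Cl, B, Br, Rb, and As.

Cl, Br, As, Rb, B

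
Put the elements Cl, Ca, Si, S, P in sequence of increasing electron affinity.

Ca < P < Si < S < Cl

Si is in period 3, group 14; P is in period 3, group 15; S is in period 3, group 16; Cl is in period 3, group 17; Ca is in period 4, group 2.
Atoms with high Z_eff and room in the valence shell (especially the halogens) have the most exothermic electron affinities.
Here both period and group differ, so the two effects have to be weighed against each other.
P > Ca: both effects reinforce here, so P is clearly the higher of the two.
Si > P: this pair runs against the simple trend — see the exception note.
S > Si: both are in period 3; the period trend gives S the larger value.
Cl > S: both are in period 3; the period trend gives Cl the larger value.
Note the exception: Si has a higher electron affinity than P, contrary to the simple trend — adding an electron to P's half-filled 3p³ is unfavourable, so Si (3p²) has the more exothermic EA.
For reference (kJ/mol): Si 134, P 72, S 200, Cl 349, Ca 2.
So from lowest to highest: Ca < P < Si < S < Cl.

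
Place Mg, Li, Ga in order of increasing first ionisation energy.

Li < Ga < Mg

Li is in period 2, group 1; Mg is in period 3, group 2; Ga is in period 4, group 13.
IE₁ increases left→right with effective nuclear charge and decreases top→bottom as the valence shell moves farther out.
These sit on a diagonal, where the across-period and down-group effects partly cancel.
Ga > Li: the two effects oppose for this pair; the across-period effect wins (579 vs 520 kJ/mol).
Mg > Ga: the two effects oppose for this pair; the down-group effect wins (738 vs 579 kJ/mol).
For reference (kJ/mol): Li 520, Mg 738, Ga 579.
So from lowest to highest: Li < Ga < Mg.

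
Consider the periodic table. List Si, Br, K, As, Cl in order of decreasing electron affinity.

Atoms with high Z_eff and room in the valence shell (especially the halogens) have the most exothermic electron affinities.
These span different periods and groups, so the two trends combine.
As > K: both are in period 4; the period trend gives As the larger value.
Si > As: period and group pull opposite ways; the down-group shift dominates (134 vs 78 kJ/mol).
Br > Si: period and group pull opposite ways; the across-period shift dominates (325 vs 134 kJ/mol).
Cl > Br: they share group 17; the group trend gives Cl the larger value.
Tabulated electron affinity (kJ/mol): Si 134, Cl 349, K 48, As 78, Br 325.
So from highest to lowest: Cl > Br > Si > As > K.

Cl > Br > Si > As > K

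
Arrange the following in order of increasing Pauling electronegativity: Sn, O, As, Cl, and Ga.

Ga < Sn < As < Cl < O

O is in period 2, group 16; Cl is in period 3, group 17; Ga is in period 4, group 13; As is in period 4, group 15; Sn is in period 5, group 14.
Electronegativity increases across a period and decreases down a group, tracking effective nuclear charge and atomic size.
Neither a single period nor a single group — weigh both effects.
Sn > Ga: period and group pull opposite ways; the across-period shift dominates (1.96 vs 1.81).
As > Sn: both effects reinforce here, so As is clearly the higher of the two.
Cl > As: both effects reinforce here, so Cl is clearly the higher of the two.
O > Cl: the two effects oppose for this pair; the down-group effect wins (3.44 vs 3.16).
Approximate values (Pauling): O 3.44, Cl 3.16, Ga 1.81, As 2.18, Sn 1.96.
So from lowest to highest: Ga < Sn < As < Cl < O.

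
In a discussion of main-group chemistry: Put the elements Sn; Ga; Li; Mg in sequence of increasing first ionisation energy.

Li, Ga, Sn, Mg

Across a period the outer electron is held more tightly (higher IE₁); down a group it sits in a higher shell, more shielded, and comes off more easily.
These sit on a diagonal, where the across-period and down-group effects partly cancel.
Ga > Li: period and group pull opposite ways; the across-period shift dominates (579 vs 520 kJ/mol).
Sn > Ga: period and group pull opposite ways; the across-period shift dominates (709 vs 579 kJ/mol).
Mg > Sn: period and group pull opposite ways; the down-group shift dominates (738 vs 709 kJ/mol).
Tabulated first ionization energy (kJ/mol): Li 520, Mg 738, Ga 579, Sn 709.
So from lowest to highest: Li < Ga < Sn < Mg.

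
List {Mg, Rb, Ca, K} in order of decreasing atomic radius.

Rb > K > Ca > Mg

Mg is in period 3, group 2; K is in period 4, group 1; Ca is in period 4, group 2; Rb is in period 5, group 1.
Across a period the added protons contract the valence shell; down a group each new principal shell makes the atom larger.
These span different periods and groups, so the two trends combine.
Ca > Mg: they share group 2; the group trend gives Ca the larger value.
K > Ca: K lies to the left of Ca in period 4, so the across-period effect alone puts K larger.
Rb > K: they share group 1; the group trend gives Rb the larger value.
For reference (pm): Mg 139, K 196, Ca 171, Rb 210.
So from largest to smallest: Rb > K > Ca > Mg.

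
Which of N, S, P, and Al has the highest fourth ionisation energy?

Al

Consider each +3 ion: N³⁺ still has 2 valence electrons; S³⁺ still has 3 valence electrons; P³⁺ still has 2 valence electrons; Al³⁺ is the bare [Ne] core.
Core electrons are held far more tightly than valence electrons, so Al tops the IE_4 order.
Valence configurations: N³⁺ [He]2s², S³⁺ [Ne]3s²3p¹, P³⁺ [Ne]3s².
S³⁺ loses a lone 3p electron whereas P³⁺ must break into a filled 3s² pair, so IE_4(P) > IE_4(S) even though S has the higher nuclear charge.
Tabulated IE_4 (kJ/mol): N 7475, S 4556, P 4964, Al 11577.
So the fourth ionization energies run S < P < N < Al.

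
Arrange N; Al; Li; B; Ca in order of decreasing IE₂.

After 1 electron has been removed, what remains? N⁺ still has 4 valence electrons; Al⁺ still has 2 valence electrons; Li⁺ is the bare [He] core; B⁺ still has 2 valence electrons; Ca⁺ still has 1 valence electron.
Core electrons are held far more tightly than valence electrons, so Li tops the IE_2 order.
Valence configurations: N⁺ [He]2s²2p², Al⁺ [Ne]3s², B⁺ [He]2s², Ca⁺ [Ar]4s¹.
The numbers (kJ/mol): N 2856, Al 1817, Li 7298, B 2427, Ca 1145.
Overall IE_2 order: Ca < Al < B < N < Li.

Li, N, B, Al, Ca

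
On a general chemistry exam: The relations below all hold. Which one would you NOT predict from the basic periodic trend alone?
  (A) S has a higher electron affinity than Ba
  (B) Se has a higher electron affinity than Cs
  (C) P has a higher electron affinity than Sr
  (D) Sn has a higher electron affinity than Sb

The general trend: electron affinity increases across a period and decreases down a group.
(A) S (period 3, group 16) vs Ba (period 6, group 2): the stated order agrees with the simple trend.
(B) Se (period 4, group 16) vs Cs (period 6, group 1): the stated order agrees with the simple trend.
(C) P (period 3, group 15) vs Sr (period 5, group 2): the stated order agrees with the simple trend.
(D) Sn (period 5, group 14) vs Sb (period 5, group 15): the stated order contradicts the simple trend.
The exception is (D): adding an electron to Sb's half-filled 5p³ is unfavourable, so Sn has the more exothermic EA.

(D)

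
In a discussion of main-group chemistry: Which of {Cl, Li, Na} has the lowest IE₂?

Cl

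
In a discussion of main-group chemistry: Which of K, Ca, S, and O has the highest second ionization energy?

The second ionization energy removes an electron from the +1 ion. For each element: K⁺ is the bare [Ar] core; Ca⁺ still has 1 valence electron; S⁺ still has 5 valence electrons; O⁺ still has 5 valence electrons.
Usually core removal costs more than valence removal, but here the competition is close: a tightly held n=2 valence electron can cost more to remove than an n=3 core electron, so the actual values have to decide it.
Valence configurations: Ca⁺ [Ar]4s¹, S⁺ [Ne]3s²3p³, O⁺ [He]2s²2p³.
The numbers (kJ/mol): K 3052, Ca 1145, S 2252, O 3388.
Hence IE_2: Ca < S < K < O.

O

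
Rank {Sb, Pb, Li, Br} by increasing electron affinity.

Pb < Li < Sb < Br

Li is in period 2, group 1; Br is in period 4, group 17; Sb is in period 5, group 15; Pb is in period 6, group 14.
Adding an electron releases more energy for atoms nearer the top right (short of the noble gases).
Neither a single period nor a single group — weigh both effects.
Li > Pb: the two effects oppose for this pair; the down-group effect wins (60 vs 35 kJ/mol).
Sb > Li: the two effects oppose for this pair; the across-period effect wins (103 vs 60 kJ/mol).
Br > Sb: relative to Sb, both the across-period and down-group shifts push Br's electron affinity up.
For reference (kJ/mol): Li 60, Br 325, Sb 103, Pb 35.
So from lowest to highest: Pb < Li < Sb < Br.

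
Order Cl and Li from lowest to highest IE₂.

Cl, Li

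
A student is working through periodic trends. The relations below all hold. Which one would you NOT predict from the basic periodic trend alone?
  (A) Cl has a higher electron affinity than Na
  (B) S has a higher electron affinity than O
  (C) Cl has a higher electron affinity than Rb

(B)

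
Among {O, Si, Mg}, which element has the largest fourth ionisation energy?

After 3 electrons have been removed, what remains? O³⁺ still has 3 valence electrons; Si³⁺ still has 1 valence electron; Mg³⁺ is already 1 electron into the core.
Pulling an electron out of a noble-gas core costs far more than removing a remaining valence electron, so Mg sits at the high end of IE_4.
Valence configurations: O³⁺ [He]2s²2p¹, Si³⁺ [Ne]3s¹.
Approximate IE_4 values (kJ/mol): O 7469, Si 4356, Mg 10543.
So the fourth ionization energies run Si < O < Mg.

Mg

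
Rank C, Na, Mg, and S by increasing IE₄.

The fourth ionization energy removes an electron from the +3 ion. For each element: C³⁺ still has 1 valence electron; Na³⁺ is already 2 electrons into the core; Mg³⁺ is already 1 electron into the core; S³⁺ still has 3 valence electrons.
Breaking into a closed-shell core is much more expensive than removing a leftover valence electron — Na and Mg have the largest IE_4 here.
Valence configurations: C³⁺ [He]2s¹, S³⁺ [Ne]3s²3p¹.
Tabulated IE_4 (kJ/mol): C 6223, Na 9543, Mg 10543, S 4556.
So the fourth ionization energies run S < C < Na < Mg.

S < C < Na < Mg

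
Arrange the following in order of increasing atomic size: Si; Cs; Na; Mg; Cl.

Na is in period 3, group 1; Mg is in period 3, group 2; Si is in period 3, group 14; Cl is in period 3, group 17; Cs is in period 6, group 1.
Atomic radius shrinks across a period as nuclear charge pulls the same shell inward, and grows down a group as new shells are added.
Here both period and group differ, so the two effects have to be weighed against each other.
Si > Cl: both are in period 3; the period trend gives Si the larger value.
Mg > Si: Mg lies to the left of Si in period 3, so the across-period effect alone puts Mg larger.
Na > Mg: Na lies to the left of Mg in period 3, so the across-period effect alone puts Na larger.
Cs > Na: they share group 1; the group trend gives Cs the larger value.
Approximate values (pm): Na 155, Mg 139, Si 116, Cl 99, Cs 232.
So from smallest to largest: Cl < Si < Mg < Na < Cs.

Cl, Si, Mg, Na, Cs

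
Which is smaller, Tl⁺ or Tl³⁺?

Tl³⁺

Both ions have Z = 81 protons, but Tl³⁺ has lost more electrons, so its remaining electrons feel a larger effective nuclear charge per electron and are pulled in more tightly.
Higher positive charge → smaller ion, so Tl⁺ > Tl³⁺.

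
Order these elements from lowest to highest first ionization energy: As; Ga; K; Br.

K < Ga < As < Br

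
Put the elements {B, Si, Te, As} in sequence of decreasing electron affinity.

B is in period 2, group 13; Si is in period 3, group 14; As is in period 4, group 15; Te is in period 5, group 16.
Adding an electron releases more energy for atoms nearer the top right (short of the noble gases).
These sit on a diagonal, where the across-period and down-group effects partly cancel.
As > B: period and group pull opposite ways; the across-period shift dominates (78 vs 27 kJ/mol).
Si > As: the two effects oppose for this pair; the down-group effect wins (134 vs 78 kJ/mol).
Te > Si: period and group pull opposite ways; the across-period shift dominates (190 vs 134 kJ/mol).
For reference (kJ/mol): B 27, Si 134, As 78, Te 190.
So from highest to lowest: Te > Si > As > B.

Te, Si, As, B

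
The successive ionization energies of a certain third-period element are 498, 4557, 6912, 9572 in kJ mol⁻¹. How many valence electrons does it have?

Look for the largest jump between consecutive ionization energies: IE2/IE1 ≈ 9.2, far larger than any earlier ratio.
That jump marks the point where a core electron is being removed. So the atom has 1 valence electron.

1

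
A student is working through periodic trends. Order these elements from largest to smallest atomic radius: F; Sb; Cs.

Cs, Sb, F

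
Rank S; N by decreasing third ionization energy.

IE_3 is the cost of taking one more electron from the +2 cation: S²⁺ still has 4 valence electrons; N²⁺ still has 3 valence electrons.
All are still removing valence electrons, so compare the +2 ions as you would atoms: IE_3 generally rises across a period (higher Z_eff) and falls down a group (larger shell), subject to the usual subshell exceptions.
Valence configurations: S²⁺ [Ne]3s²3p², N²⁺ [He]2s²2p¹.
The numbers (kJ/mol): S 3357, N 4578.
Putting it together, IE_3: S < N.

N > S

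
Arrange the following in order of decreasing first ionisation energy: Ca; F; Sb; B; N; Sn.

B is in period 2, group 13; N is in period 2, group 15; F is in period 2, group 17; Ca is in period 4, group 2; Sn is in period 5, group 14; Sb is in period 5, group 15.
First ionization energy rises across a period (greater Z_eff holds electrons more tightly) and falls down a group (valence electrons are farther from the nucleus).
Here both period and group differ, so the two effects have to be weighed against each other.
Sn > Ca: the two effects oppose for this pair; the across-period effect wins (709 vs 590 kJ/mol).
B > Sn: the two effects oppose for this pair; the down-group effect wins (801 vs 709 kJ/mol).
Sb > B: the two effects oppose for this pair; the across-period effect wins (831 vs 801 kJ/mol).
N > Sb: N sits above Sb in group 15, so the down-group effect alone puts N higher.
F > N: both are in period 2; the period trend gives F the larger value.
Tabulated first ionization energy (kJ/mol): B 801, N 1402, F 1681, Ca 590, Sn 709, Sb 831.
So from highest to lowest: F > N > Sb > B > Sn > Ca.

F > N > Sb > B > Sn > Ca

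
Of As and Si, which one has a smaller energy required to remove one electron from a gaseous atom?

Si

Si is in period 3, group 14; As is in period 4, group 15.
IE₁ increases left→right with effective nuclear charge and decreases top→bottom as the valence shell moves farther out.
A diagonal step moves right (one effect) and down (the opposite effect) at once.
As > Si: period and group pull opposite ways; the across-period shift dominates (947 vs 786 kJ/mol).
Approximate values (kJ/mol): Si 786, As 947.
So Si has the smaller energy required to remove one electron from a gaseous atom (Si < As).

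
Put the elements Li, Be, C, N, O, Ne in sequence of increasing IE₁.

Li, Be, C, O, N, Ne

Removing the outermost electron gets harder across a period and easier down a group.
All lie in period 2; the across-period trend (first ionization energy increases left to right) applies, with the exception below.
Note the exception: N has a higher first ionization energy than O, contrary to the simple trend — pairing an electron in O's 2p⁴ costs repulsion energy, so O ionizes more easily than half-filled N (2p³).
Tabulated first ionization energy (kJ/mol): Li 520, Be 900, C 1086, N 1402, O 1314, Ne 2081.
So from lowest to highest: Li < Be < C < O < N < Ne.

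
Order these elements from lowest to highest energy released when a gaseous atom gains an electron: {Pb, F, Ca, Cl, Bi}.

F is in period 2, group 17; Cl is in period 3, group 17; Ca is in period 4, group 2; Pb is in period 6, group 14; Bi is in period 6, group 15.
Electron affinity generally becomes more exothermic across a period toward the halogens and less exothermic down a group.
These span different periods and groups, so the two trends combine.
Pb > Ca: period and group pull opposite ways; the across-period shift dominates (35 vs 2 kJ/mol).
Bi > Pb: both are in period 6; the period trend gives Bi the larger value.
F > Bi: relative to Bi, both the across-period and down-group shifts push F's electron affinity up.
Cl > F: this pair runs against the simple trend — see the exception note.
Note the exception: Cl has a higher electron affinity than F, contrary to the simple trend — F's small 2p subshell makes the incoming electron feel strong e⁻–e⁻ repulsion, so Cl actually releases more energy on gaining an electron.
Tabulated electron affinity (kJ/mol): F 328, Cl 349, Ca 2, Pb 35, Bi 91.
So from lowest to highest: Ca < Pb < Bi < F < Cl.

Ca, Pb, Bi, F, Cl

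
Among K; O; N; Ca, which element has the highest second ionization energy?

IE_2 is the cost of taking one more electron from the +1 cation: K⁺ is the bare [Ar] core; O⁺ still has 5 valence electrons; N⁺ still has 4 valence electrons; Ca⁺ still has 1 valence electron.
Usually core removal costs more than valence removal, but here the competition is close: a tightly held n=2 valence electron can cost more to remove than an n=3 core electron, so the actual values have to decide it.
Valence configurations: O⁺ [He]2s²2p³, N⁺ [He]2s²2p², Ca⁺ [Ar]4s¹.
Approximate IE_2 values (kJ/mol): K 3052, O 3388, N 2856, Ca 1145.
So the second ionization energies run Ca < N < K < O.

O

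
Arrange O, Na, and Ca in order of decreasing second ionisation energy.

Na > O > Ca

IE_2 is the cost of taking one more electron from the +1 cation: O⁺ still has 5 valence electrons; Na⁺ is the bare [Ne] core; Ca⁺ still has 1 valence electron.
Core electrons are held far more tightly than valence electrons, so Na tops the IE_2 order.
Valence configurations: O⁺ [He]2s²2p³, Ca⁺ [Ar]4s¹.
Approximate IE_2 values (kJ/mol): O 3388, Na 4562, Ca 1145.
Hence IE_2: Ca < O < Na.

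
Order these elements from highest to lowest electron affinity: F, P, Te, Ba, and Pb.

F is in period 2, group 17; P is in period 3, group 15; Te is in period 5, group 16; Ba is in period 6, group 2; Pb is in period 6, group 14.
Electron affinity generally becomes more exothermic across a period toward the halogens and less exothermic down a group.
Neither a single period nor a single group — weigh both effects.
Pb > Ba: both are in period 6; the period trend gives Pb the larger value.
P > Pb: both effects reinforce here, so P is clearly the higher of the two.
Te > P: period and group pull opposite ways; the across-period shift dominates (190 vs 72 kJ/mol).
F > Te: relative to Te, both the across-period and down-group shifts push F's electron affinity up.
Tabulated electron affinity (kJ/mol): F 328, P 72, Te 190, Ba 14, Pb 35.
So from highest to lowest: F > Te > P > Pb > Ba.

F > Te > P > Pb > Ba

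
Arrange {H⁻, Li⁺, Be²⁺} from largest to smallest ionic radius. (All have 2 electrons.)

H⁻, Li⁺, Be²⁺

All of these have 2 electrons, so size is governed by nuclear charge alone: the more protons, the stronger the pull on the same electron cloud, and the smaller the ion.
Nuclear charges: Be²⁺ (Z=4), Li⁺ (Z=3), H⁻ (Z=1).
Largest to smallest: H⁻ > Li⁺ > Be²⁺.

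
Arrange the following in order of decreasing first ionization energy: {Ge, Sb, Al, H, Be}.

H > Be > Sb > Ge > Al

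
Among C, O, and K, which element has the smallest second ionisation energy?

C

After 1 electron has been removed, what remains? C⁺ still has 3 valence electrons; O⁺ still has 5 valence electrons; K⁺ is the bare [Ar] core.
Usually core removal costs more than valence removal, but here the competition is close: a tightly held n=2 valence electron can cost more to remove than an n=3 core electron, so the actual values have to decide it.
Valence configurations: C⁺ [He]2s²2p¹, O⁺ [He]2s²2p³.
Approximate IE_2 values (kJ/mol): C 2353, O 3388, K 3052.
Putting it together, IE_2: C < K < O.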